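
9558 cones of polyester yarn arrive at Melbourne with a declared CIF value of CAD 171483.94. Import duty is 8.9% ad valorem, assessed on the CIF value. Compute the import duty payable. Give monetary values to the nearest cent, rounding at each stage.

Import duty: CAD 15262.07

Import duty = 171483.94 × 8.9% = 15262.07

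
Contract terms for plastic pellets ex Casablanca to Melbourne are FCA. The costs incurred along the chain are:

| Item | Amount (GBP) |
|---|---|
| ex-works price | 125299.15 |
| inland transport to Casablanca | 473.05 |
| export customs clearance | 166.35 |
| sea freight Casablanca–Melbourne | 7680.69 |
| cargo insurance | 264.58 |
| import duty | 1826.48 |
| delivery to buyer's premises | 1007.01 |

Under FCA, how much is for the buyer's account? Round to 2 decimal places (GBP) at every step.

FCA: the seller delivers export-cleared goods to the carrier; the buyer bears costs from that point.
Seller's account: goods 125299.15 + inland to port 473.05 + export clearance 166.35 = 125938.55
Buyer's account: freight 7680.69 + insurance 264.58 + duty 1826.48 + delivery 1007.01 = 10778.76

Buyer's account: GBP 10778.76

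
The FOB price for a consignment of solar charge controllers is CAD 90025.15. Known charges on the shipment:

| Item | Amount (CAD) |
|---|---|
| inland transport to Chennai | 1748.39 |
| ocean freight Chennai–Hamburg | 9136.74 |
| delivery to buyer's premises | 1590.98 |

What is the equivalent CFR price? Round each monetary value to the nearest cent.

CFR price: CAD 99161.89

Not relevant to the conversion: inland to port — on the seller under both FOB and CFR; already in the FOB price and stays in the CFR price. delivery — on the buyer under both terms; not part of either seller's price.
From FOB to CFR, the seller additionally bears: freight.
CFR price = 90025.15 + 9136.74 = 99161.89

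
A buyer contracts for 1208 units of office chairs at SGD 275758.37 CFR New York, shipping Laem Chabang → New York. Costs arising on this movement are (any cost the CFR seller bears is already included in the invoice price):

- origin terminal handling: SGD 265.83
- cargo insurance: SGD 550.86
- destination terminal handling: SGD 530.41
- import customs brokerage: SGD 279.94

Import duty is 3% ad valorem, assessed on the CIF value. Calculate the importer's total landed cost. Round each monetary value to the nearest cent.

CFR: the seller pays costs through ocean freight to the destination port, but not insurance.
Already in the invoice (seller's account under CFR): origin terminal — exclude.
CIF value = CFR price + insurance = 275758.37 + 550.86 = 276309.23
Import duty = 276309.23 × 3% = 8289.28
Buyer bears: insurance 550.86 + destination terminal 530.41 + brokerage 279.94 + duty 8289.28 = 9650.49
Landed cost = invoice 275758.37 + 9650.49 = 285408.86

Total landed cost: SGD 285408.86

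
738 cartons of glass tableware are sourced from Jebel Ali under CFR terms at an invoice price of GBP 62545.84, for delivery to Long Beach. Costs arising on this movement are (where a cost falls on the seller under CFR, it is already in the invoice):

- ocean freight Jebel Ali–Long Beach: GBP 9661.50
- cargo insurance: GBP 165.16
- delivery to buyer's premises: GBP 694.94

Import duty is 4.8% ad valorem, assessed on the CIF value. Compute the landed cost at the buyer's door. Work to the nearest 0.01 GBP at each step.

CFR: the seller pays costs through ocean freight to the destination port, but not insurance.
Already in the invoice (seller's account under CFR): freight — exclude.
CIF value = CFR price + insurance = 62545.84 + 165.16 = 62711.00
Import duty = 62711.00 × 4.8% = 3010.13
Buyer bears: insurance 165.16 + delivery 694.94 + duty 3010.13 = 3870.23
Landed cost = invoice 62545.84 + 3870.23 = 66416.07

Total landed cost: GBP 66416.07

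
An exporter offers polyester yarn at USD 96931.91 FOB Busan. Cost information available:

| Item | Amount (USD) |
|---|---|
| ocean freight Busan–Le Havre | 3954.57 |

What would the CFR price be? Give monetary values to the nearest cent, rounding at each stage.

CFR price: USD 100886.48

From FOB to CFR, the seller additionally bears: freight.
CFR price = 96931.91 + 3954.57 = 100886.48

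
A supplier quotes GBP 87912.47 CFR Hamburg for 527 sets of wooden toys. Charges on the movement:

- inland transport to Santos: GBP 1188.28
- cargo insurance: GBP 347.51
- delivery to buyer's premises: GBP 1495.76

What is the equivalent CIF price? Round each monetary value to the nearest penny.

Not relevant to the conversion: inland to port — on the seller under both CFR and CIF; already in the CFR price and stays in the CIF price. delivery — on the buyer under both terms; not part of either seller's price.
From CFR to CIF, the seller additionally bears: insurance.
CIF price = 87912.47 + 347.51 = 88259.98

CIF price: GBP 88259.98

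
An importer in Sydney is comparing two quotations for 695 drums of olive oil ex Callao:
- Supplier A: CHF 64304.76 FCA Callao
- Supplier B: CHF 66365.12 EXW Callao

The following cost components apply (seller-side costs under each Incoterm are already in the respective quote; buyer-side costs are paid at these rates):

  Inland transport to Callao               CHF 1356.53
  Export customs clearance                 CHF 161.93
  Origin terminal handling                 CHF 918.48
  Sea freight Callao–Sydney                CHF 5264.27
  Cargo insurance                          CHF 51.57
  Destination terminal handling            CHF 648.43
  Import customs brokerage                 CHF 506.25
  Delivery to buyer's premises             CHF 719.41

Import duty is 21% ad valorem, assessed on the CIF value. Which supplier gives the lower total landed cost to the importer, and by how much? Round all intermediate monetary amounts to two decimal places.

Supplier A (FCA):
CIF value = FCA price + origin terminal + freight + insurance = 64304.76 + 918.48 + 5264.27 + 51.57 = 70539.08
Import duty = 70539.08 × 21% = 14813.21
Buyer bears (A): 918.48 + 5264.27 + 51.57 + 648.43 + 506.25 + 719.41 = 8108.41
Landed cost (A) = invoice 64304.76 + 8108.41 + duty 14813.21 = 87226.38
Supplier B (EXW):
CIF value = EXW price + inland to port + export clearance + origin terminal + freight + insurance = 66365.12 + 1356.53 + 161.93 + 918.48 + 5264.27 + 51.57 = 74117.90
Import duty = 74117.90 × 21% = 15564.76
Buyer bears (B): 1356.53 + 161.93 + 918.48 + 5264.27 + 51.57 + 648.43 + 506.25 + 719.41 = 9626.87
Landed cost (B) = invoice 66365.12 + 9626.87 + duty 15564.76 = 91556.75
Difference = |87226.38 − 91556.75| = 4330.37

Supplier A is cheaper by CHF 4330.37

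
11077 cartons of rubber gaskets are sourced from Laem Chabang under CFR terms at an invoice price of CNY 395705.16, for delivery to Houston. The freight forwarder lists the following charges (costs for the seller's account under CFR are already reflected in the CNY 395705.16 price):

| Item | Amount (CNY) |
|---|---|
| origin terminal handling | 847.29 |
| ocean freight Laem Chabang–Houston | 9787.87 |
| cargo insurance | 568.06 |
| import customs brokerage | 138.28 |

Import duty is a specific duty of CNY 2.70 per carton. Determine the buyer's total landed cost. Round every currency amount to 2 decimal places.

Total landed cost: CNY 426319.40

CFR: the seller pays costs through ocean freight to the destination port, but not insurance.
Already in the invoice (seller's account under CFR): origin terminal, freight — exclude.
CIF value = CFR price + insurance = 395705.16 + 568.06 = 396273.22
Import duty = 11077 × 2.70 = 29907.90
Buyer bears: insurance 568.06 + brokerage 138.28 + duty 29907.90 = 30614.24
Landed cost = invoice 395705.16 + 30614.24 = 426319.40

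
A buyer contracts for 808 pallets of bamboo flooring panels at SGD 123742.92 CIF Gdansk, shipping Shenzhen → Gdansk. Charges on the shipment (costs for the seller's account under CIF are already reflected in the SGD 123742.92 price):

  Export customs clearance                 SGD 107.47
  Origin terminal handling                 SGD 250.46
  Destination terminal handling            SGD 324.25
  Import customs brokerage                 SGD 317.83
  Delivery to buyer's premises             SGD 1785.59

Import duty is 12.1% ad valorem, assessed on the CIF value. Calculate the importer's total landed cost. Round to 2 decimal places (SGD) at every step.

CIF: the seller pays costs through ocean freight and marine insurance to the destination port.
Already in the invoice (seller's account under CIF): export clearance, origin terminal — exclude.
The CIF price already equals the CIF value: 123742.92
Import duty = 123742.92 × 12.1% = 14972.89
Buyer bears: destination terminal 324.25 + brokerage 317.83 + delivery 1785.59 + duty 14972.89 = 17400.56
Landed cost = invoice 123742.92 + 17400.56 = 141143.48

Total landed cost: SGD 141143.48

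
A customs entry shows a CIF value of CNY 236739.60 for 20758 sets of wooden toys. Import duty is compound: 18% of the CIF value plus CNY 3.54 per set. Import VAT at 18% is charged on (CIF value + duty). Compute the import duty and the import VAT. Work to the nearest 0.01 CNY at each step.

Import duty: CNY 116096.45; import VAT: CNY 63510.49

Ad valorem component: 236739.60 × 18% = 42613.13
Specific component: 20758 × 3.54 = 73483.32
Import duty = 42613.13 + 73483.32 = 116096.45
VAT base = CIF + duty = 236739.60 + 116096.45 = 352836.05
Import VAT = 352836.05 × 18% = 63510.49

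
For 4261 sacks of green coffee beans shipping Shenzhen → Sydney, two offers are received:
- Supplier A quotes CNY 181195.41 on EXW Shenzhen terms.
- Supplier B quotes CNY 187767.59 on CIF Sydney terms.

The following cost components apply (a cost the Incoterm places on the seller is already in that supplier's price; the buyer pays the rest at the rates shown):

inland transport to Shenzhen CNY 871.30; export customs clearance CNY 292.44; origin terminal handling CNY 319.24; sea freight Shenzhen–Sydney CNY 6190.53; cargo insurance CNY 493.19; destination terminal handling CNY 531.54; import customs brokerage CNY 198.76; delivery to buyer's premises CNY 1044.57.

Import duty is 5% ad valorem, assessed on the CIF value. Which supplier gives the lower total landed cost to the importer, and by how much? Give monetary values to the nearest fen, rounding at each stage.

Supplier A (EXW):
CIF value = EXW price + inland to port + export clearance + origin terminal + freight + insurance = 181195.41 + 871.30 + 292.44 + 319.24 + 6190.53 + 493.19 = 189362.11
Import duty = 189362.11 × 5% = 9468.11
Buyer bears (A): 871.30 + 292.44 + 319.24 + 6190.53 + 493.19 + 531.54 + 198.76 + 1044.57 = 9941.57
Landed cost (A) = invoice 181195.41 + 9941.57 + duty 9468.11 = 200605.09
Supplier B (CIF):
The CIF price already equals the CIF value: 187767.59
Import duty = 187767.59 × 5% = 9388.38
Buyer bears (B): 531.54 + 198.76 + 1044.57 = 1774.87
Landed cost (B) = invoice 187767.59 + 1774.87 + duty 9388.38 = 198930.84
Difference = |200605.09 − 198930.84| = 1674.25

Supplier B is cheaper by CNY 1674.25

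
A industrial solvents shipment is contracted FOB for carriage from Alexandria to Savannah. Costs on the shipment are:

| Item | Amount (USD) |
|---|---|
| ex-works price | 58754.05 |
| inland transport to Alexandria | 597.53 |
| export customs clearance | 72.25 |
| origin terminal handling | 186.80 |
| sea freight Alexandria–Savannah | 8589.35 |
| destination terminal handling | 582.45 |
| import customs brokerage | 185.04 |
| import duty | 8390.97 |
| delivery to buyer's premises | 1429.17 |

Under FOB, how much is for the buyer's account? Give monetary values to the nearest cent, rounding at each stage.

Buyer's account: USD 19176.98

FOB: the seller bears costs until goods are on board at the origin port; the buyer bears freight, insurance and all costs thereafter.
Seller's account: goods 58754.05 + inland to port 597.53 + export clearance 72.25 + origin terminal 186.80 = 59610.63
Buyer's account: freight 8589.35 + destination terminal 582.45 + brokerage 185.04 + duty 8390.97 + delivery 1429.17 = 19176.98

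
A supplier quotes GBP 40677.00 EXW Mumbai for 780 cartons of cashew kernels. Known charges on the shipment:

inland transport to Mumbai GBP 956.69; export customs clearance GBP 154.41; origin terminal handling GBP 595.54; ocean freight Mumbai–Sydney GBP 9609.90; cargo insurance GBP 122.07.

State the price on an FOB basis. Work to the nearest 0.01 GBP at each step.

FOB price: GBP 42383.64

Not relevant to the conversion: insurance, freight — on the buyer under both terms; not part of either seller's price.
From EXW to FOB, the seller additionally bears: inland to port, export clearance, origin terminal.
FOB price = 40677.00 + 956.69 + 154.41 + 595.54 = 42383.64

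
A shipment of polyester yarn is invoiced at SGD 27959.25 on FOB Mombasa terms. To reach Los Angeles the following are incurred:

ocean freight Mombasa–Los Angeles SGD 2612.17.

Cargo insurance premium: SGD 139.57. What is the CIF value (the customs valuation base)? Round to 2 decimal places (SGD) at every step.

CIF = FOB price + freight + insurance
CIF = 27959.25 + 2612.17 + 139.57 = 30710.99

CIF value: SGD 30710.99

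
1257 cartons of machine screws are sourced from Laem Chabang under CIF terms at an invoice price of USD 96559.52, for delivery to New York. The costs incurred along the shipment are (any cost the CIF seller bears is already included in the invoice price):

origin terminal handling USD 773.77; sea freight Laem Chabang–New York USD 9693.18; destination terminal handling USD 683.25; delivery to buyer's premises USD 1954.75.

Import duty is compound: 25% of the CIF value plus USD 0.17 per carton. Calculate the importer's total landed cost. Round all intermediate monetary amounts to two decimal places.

Total landed cost: USD 123551.09

CIF: the seller pays costs through ocean freight and marine insurance to the destination port.
Already in the invoice (seller's account under CIF): origin terminal, freight — exclude.
The CIF price already equals the CIF value: 96559.52
Ad valorem component: 96559.52 × 25% = 24139.88
Specific component: 1257 × 0.17 = 213.69
Import duty = 24139.88 + 213.69 = 24353.57
Buyer bears: destination terminal 683.25 + delivery 1954.75 + duty 24353.57 = 26991.57
Landed cost = invoice 96559.52 + 26991.57 = 123551.09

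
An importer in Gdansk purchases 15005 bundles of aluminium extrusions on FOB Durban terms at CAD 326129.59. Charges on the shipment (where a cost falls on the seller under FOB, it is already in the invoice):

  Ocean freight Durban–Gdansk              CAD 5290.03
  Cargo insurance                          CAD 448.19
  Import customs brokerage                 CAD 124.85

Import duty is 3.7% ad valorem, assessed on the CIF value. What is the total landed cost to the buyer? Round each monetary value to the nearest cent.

FOB: the seller bears costs until goods are on board at the origin port; the buyer bears freight, insurance and all costs thereafter.
CIF value = FOB price + freight + insurance = 326129.59 + 5290.03 + 448.19 = 331867.81
Import duty = 331867.81 × 3.7% = 12279.11
Buyer bears: freight 5290.03 + insurance 448.19 + brokerage 124.85 + duty 12279.11 = 18142.18
Landed cost = invoice 326129.59 + 18142.18 = 344271.77

Total landed cost: CAD 344271.77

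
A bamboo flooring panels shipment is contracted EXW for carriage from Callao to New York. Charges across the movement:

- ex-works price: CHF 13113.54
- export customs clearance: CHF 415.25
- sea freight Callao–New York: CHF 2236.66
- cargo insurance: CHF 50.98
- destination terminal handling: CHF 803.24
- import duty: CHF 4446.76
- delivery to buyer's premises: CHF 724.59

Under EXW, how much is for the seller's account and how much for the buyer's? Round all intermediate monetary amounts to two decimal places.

Seller: CHF 13113.54; buyer: CHF 8677.48

EXW: the seller makes goods available at their premises; the buyer bears all onward costs.
Seller's account: goods 13113.54 = 13113.54
Buyer's account: export clearance 415.25 + freight 2236.66 + insurance 50.98 + destination terminal 803.24 + duty 4446.76 + delivery 724.59 = 8677.48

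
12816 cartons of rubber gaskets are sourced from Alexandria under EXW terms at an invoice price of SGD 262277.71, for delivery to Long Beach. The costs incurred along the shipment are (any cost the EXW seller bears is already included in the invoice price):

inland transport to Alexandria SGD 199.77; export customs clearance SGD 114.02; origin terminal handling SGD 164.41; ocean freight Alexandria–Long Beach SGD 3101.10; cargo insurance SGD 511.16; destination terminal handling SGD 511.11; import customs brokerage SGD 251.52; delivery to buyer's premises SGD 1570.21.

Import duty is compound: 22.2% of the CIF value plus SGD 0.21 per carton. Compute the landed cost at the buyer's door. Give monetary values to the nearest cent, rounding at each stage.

Total landed cost: SGD 330526.10

EXW: the seller makes goods available at their premises; the buyer bears all onward costs.
CIF value = EXW price + inland to port + export clearance + origin terminal + freight + insurance = 262277.71 + 199.77 + 114.02 + 164.41 + 3101.10 + 511.16 = 266368.17
Ad valorem component: 266368.17 × 22.2% = 59133.73
Specific component: 12816 × 0.21 = 2691.36
Import duty = 59133.73 + 2691.36 = 61825.09
Buyer bears: inland to port 199.77 + export clearance 114.02 + origin terminal 164.41 + freight 3101.10 + insurance 511.16 + destination terminal 511.11 + brokerage 251.52 + delivery 1570.21 + duty 61825.09 = 68248.39
Landed cost = invoice 262277.71 + 68248.39 = 330526.10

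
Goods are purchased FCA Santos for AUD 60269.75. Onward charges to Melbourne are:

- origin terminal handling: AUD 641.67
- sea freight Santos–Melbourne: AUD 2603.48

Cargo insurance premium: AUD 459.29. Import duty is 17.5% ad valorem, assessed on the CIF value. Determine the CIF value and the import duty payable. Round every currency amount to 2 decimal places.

CIF value: AUD 63974.19; import duty: AUD 11195.48

CIF = FCA price + pre-shipment costs + freight + insurance
CIF = 60269.75 + 641.67 + 2603.48 + 459.29 = 63974.19
Import duty = 63974.19 × 17.5% = 11195.48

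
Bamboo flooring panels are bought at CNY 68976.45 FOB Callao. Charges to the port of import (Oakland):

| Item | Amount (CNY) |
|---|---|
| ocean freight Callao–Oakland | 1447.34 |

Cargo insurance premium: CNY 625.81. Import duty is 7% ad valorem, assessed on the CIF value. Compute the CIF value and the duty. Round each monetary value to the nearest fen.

CIF = FOB price + freight + insurance
CIF = 68976.45 + 1447.34 + 625.81 = 71049.60
Import duty = 71049.60 × 7% = 4973.47

CIF value: CNY 71049.60; import duty: CNY 4973.47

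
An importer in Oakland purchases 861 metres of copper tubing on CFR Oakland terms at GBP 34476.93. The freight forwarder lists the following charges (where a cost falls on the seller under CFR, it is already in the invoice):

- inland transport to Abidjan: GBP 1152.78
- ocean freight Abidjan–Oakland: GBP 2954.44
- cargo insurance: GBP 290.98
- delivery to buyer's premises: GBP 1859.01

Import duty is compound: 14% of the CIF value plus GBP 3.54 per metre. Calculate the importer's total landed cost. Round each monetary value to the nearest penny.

Total landed cost: GBP 44542.37

CFR: the seller pays costs through ocean freight to the destination port, but not insurance.
Already in the invoice (seller's account under CFR): inland to port, freight — exclude.
CIF value = CFR price + insurance = 34476.93 + 290.98 = 34767.91
Ad valorem component: 34767.91 × 14% = 4867.51
Specific component: 861 × 3.54 = 3047.94
Import duty = 4867.51 + 3047.94 = 7915.45
Buyer bears: insurance 290.98 + delivery 1859.01 + duty 7915.45 = 10065.44
Landed cost = invoice 34476.93 + 10065.44 = 44542.37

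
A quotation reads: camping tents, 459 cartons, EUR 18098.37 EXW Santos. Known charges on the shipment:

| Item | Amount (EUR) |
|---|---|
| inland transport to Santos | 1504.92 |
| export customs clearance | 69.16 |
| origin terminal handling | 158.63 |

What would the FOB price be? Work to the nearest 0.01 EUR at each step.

From EXW to FOB, the seller additionally bears: inland to port, export clearance, origin terminal.
FOB price = 18098.37 + 1504.92 + 69.16 + 158.63 = 19831.08

FOB price: EUR 19831.08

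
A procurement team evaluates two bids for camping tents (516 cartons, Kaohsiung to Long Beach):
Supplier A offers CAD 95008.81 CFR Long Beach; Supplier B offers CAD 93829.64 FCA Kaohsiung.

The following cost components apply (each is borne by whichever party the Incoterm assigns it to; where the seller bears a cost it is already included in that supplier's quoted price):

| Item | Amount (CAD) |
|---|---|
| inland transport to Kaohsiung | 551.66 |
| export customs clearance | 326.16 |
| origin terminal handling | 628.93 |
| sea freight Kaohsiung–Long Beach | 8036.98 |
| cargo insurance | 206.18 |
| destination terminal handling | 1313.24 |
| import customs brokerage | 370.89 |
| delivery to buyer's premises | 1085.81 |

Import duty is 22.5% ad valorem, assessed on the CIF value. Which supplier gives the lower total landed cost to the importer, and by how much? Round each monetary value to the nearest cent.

Supplier A (CFR):
CIF value = CFR price + insurance = 95008.81 + 206.18 = 95214.99
Import duty = 95214.99 × 22.5% = 21423.37
Buyer bears (A): 206.18 + 1313.24 + 370.89 + 1085.81 = 2976.12
Landed cost (A) = invoice 95008.81 + 2976.12 + duty 21423.37 = 119408.30
Supplier B (FCA):
CIF value = FCA price + origin terminal + freight + insurance = 93829.64 + 628.93 + 8036.98 + 206.18 = 102701.73
Import duty = 102701.73 × 22.5% = 23107.89
Buyer bears (B): 628.93 + 8036.98 + 206.18 + 1313.24 + 370.89 + 1085.81 = 11642.03
Landed cost (B) = invoice 93829.64 + 11642.03 + duty 23107.89 = 128579.56
Difference = |119408.30 − 128579.56| = 9171.26

Supplier A is cheaper by CAD 9171.26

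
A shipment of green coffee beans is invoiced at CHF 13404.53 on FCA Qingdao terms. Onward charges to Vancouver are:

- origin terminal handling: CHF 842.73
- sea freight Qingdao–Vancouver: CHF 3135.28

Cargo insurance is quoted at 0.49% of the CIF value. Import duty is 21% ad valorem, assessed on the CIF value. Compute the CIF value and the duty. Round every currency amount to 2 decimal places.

Let C be the CIF value. C = FCA price + pre-shipment costs + freight + 0.49% × C
C − 0.49% × C = 13404.53 + 842.73 + 3135.28
0.9951 × C = 17382.54
C = 17382.54 / 0.9951 = 17468.13
Insurance premium = 0.49% × 17468.13 = 85.59
Import duty = 17468.13 × 21% = 3668.31

CIF value: CHF 17468.13; import duty: CHF 3668.31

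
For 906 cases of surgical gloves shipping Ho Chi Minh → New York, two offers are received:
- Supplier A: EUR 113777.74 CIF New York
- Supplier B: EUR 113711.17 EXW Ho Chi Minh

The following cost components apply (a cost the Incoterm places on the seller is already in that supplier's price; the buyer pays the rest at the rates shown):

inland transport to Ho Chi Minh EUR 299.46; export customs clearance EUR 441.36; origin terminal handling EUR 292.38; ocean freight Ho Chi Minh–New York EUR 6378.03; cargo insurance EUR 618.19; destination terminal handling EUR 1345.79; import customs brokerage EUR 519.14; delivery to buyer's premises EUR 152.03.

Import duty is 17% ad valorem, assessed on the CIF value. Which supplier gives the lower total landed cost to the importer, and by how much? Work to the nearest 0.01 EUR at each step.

Supplier A is cheaper by EUR 9316.53

Supplier A (CIF):
The CIF price already equals the CIF value: 113777.74
Import duty = 113777.74 × 17% = 19342.22
Buyer bears (A): 1345.79 + 519.14 + 152.03 = 2016.96
Landed cost (A) = invoice 113777.74 + 2016.96 + duty 19342.22 = 135136.92
Supplier B (EXW):
CIF value = EXW price + inland to port + export clearance + origin terminal + freight + insurance = 113711.17 + 299.46 + 441.36 + 292.38 + 6378.03 + 618.19 = 121740.59
Import duty = 121740.59 × 17% = 20695.90
Buyer bears (B): 299.46 + 441.36 + 292.38 + 6378.03 + 618.19 + 1345.79 + 519.14 + 152.03 = 10046.38
Landed cost (B) = invoice 113711.17 + 10046.38 + duty 20695.90 = 144453.45
Difference = |135136.92 − 144453.45| = 9316.53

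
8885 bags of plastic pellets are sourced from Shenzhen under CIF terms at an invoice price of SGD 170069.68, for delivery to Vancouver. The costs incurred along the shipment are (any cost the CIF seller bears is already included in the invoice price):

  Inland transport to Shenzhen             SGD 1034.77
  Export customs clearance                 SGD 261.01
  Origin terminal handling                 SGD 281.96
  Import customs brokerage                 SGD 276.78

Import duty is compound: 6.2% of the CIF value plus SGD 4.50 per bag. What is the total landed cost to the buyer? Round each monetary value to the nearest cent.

CIF: the seller pays costs through ocean freight and marine insurance to the destination port.
Already in the invoice (seller's account under CIF): inland to port, export clearance, origin terminal — exclude.
The CIF price already equals the CIF value: 170069.68
Ad valorem component: 170069.68 × 6.2% = 10544.32
Specific component: 8885 × 4.50 = 39982.50
Import duty = 10544.32 + 39982.50 = 50526.82
Buyer bears: brokerage 276.78 + duty 50526.82 = 50803.60
Landed cost = invoice 170069.68 + 50803.60 = 220873.28

Total landed cost: SGD 220873.28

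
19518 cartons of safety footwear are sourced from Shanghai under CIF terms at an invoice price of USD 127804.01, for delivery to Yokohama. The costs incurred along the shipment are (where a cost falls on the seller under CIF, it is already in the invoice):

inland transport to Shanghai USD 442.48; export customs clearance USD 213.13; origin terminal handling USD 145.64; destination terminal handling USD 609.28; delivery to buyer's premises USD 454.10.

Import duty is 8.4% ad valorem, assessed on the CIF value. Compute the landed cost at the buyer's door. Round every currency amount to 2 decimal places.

CIF: the seller pays costs through ocean freight and marine insurance to the destination port.
Already in the invoice (seller's account under CIF): inland to port, export clearance, origin terminal — exclude.
The CIF price already equals the CIF value: 127804.01
Import duty = 127804.01 × 8.4% = 10735.54
Buyer bears: destination terminal 609.28 + delivery 454.10 + duty 10735.54 = 11798.92
Landed cost = invoice 127804.01 + 11798.92 = 139602.93

Total landed cost: USD 139602.93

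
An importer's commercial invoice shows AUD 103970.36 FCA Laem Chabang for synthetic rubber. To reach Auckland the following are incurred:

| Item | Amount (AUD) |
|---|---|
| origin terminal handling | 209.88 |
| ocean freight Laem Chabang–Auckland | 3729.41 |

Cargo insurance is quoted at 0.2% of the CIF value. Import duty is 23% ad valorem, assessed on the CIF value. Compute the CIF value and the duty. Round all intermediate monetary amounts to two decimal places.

Let C be the CIF value. C = FCA price + pre-shipment costs + freight + 0.2% × C
C − 0.2% × C = 103970.36 + 209.88 + 3729.41
0.998 × C = 107909.65
C = 107909.65 / 0.998 = 108125.90
Insurance premium = 0.2% × 108125.90 = 216.25
Import duty = 108125.90 × 23% = 24868.96

CIF value: AUD 108125.90; import duty: AUD 24868.96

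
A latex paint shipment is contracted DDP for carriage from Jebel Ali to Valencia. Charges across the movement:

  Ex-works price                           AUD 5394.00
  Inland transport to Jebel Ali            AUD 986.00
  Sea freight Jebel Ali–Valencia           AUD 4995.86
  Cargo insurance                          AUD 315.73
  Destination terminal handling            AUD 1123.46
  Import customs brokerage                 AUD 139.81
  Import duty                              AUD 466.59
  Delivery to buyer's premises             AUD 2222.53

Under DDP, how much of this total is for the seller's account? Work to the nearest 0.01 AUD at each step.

Seller's account: AUD 15643.98

DDP: the seller bears all costs including import duty.
Seller's account: goods 5394.00 + inland to port 986.00 + freight 4995.86 + insurance 315.73 + destination terminal 1123.46 + brokerage 139.81 + duty 466.59 + delivery 2222.53 = 15643.98
Buyer's account: 0.00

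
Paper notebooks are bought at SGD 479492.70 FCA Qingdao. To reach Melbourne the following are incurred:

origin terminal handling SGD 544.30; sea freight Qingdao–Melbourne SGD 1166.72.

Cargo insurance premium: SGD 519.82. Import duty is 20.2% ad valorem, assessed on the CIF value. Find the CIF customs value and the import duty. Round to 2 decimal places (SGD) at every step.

CIF = FCA price + pre-shipment costs + freight + insurance
CIF = 479492.70 + 544.30 + 1166.72 + 519.82 = 481723.54
Import duty = 481723.54 × 20.2% = 97308.16

CIF value: SGD 481723.54; import duty: SGD 97308.16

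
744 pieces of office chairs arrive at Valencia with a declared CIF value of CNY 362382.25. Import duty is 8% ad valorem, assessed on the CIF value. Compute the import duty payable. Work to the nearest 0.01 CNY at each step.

Import duty = 362382.25 × 8% = 28990.58

Import duty: CNY 28990.58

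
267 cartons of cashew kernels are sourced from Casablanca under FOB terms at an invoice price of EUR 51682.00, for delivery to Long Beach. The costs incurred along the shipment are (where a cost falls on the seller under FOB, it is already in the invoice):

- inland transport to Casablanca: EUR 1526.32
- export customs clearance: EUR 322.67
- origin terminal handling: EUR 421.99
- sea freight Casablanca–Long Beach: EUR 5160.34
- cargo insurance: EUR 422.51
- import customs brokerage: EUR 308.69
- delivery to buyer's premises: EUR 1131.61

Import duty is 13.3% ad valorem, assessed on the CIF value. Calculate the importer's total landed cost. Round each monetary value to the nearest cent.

Total landed cost: EUR 66321.38

FOB: the seller bears costs until goods are on board at the origin port; the buyer bears freight, insurance and all costs thereafter.
Already in the invoice (seller's account under FOB): inland to port, export clearance, origin terminal — exclude.
CIF value = FOB price + freight + insurance = 51682.00 + 5160.34 + 422.51 = 57264.85
Import duty = 57264.85 × 13.3% = 7616.23
Buyer bears: freight 5160.34 + insurance 422.51 + brokerage 308.69 + delivery 1131.61 + duty 7616.23 = 14639.38
Landed cost = invoice 51682.00 + 14639.38 = 66321.38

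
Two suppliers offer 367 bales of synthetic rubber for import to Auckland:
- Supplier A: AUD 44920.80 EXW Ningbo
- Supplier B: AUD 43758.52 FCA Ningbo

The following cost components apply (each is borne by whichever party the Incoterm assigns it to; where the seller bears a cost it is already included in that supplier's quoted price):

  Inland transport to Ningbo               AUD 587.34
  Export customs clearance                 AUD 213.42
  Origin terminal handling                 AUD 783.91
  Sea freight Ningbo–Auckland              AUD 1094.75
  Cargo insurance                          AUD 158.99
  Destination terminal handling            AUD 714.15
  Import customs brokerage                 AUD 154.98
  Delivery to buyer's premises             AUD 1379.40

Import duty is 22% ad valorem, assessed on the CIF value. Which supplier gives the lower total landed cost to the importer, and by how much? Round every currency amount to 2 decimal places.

Supplier B is cheaper by AUD 2394.91

Supplier A (EXW):
CIF value = EXW price + inland to port + export clearance + origin terminal + freight + insurance = 44920.80 + 587.34 + 213.42 + 783.91 + 1094.75 + 158.99 = 47759.21
Import duty = 47759.21 × 22% = 10507.03
Buyer bears (A): 587.34 + 213.42 + 783.91 + 1094.75 + 158.99 + 714.15 + 154.98 + 1379.40 = 5086.94
Landed cost (A) = invoice 44920.80 + 5086.94 + duty 10507.03 = 60514.77
Supplier B (FCA):
CIF value = FCA price + origin terminal + freight + insurance = 43758.52 + 783.91 + 1094.75 + 158.99 = 45796.17
Import duty = 45796.17 × 22% = 10075.16
Buyer bears (B): 783.91 + 1094.75 + 158.99 + 714.15 + 154.98 + 1379.40 = 4286.18
Landed cost (B) = invoice 43758.52 + 4286.18 + duty 10075.16 = 58119.86
Difference = |60514.77 − 58119.86| = 2394.91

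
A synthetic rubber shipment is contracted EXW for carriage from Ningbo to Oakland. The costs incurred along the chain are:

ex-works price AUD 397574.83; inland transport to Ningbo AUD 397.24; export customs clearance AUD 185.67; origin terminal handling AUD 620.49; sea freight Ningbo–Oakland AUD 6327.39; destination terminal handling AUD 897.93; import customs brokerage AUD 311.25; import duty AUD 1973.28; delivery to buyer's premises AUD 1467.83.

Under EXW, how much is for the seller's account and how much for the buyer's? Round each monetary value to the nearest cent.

EXW: the seller makes goods available at their premises; the buyer bears all onward costs.
Seller's account: goods 397574.83 = 397574.83
Buyer's account: inland to port 397.24 + export clearance 185.67 + origin terminal 620.49 + freight 6327.39 + destination terminal 897.93 + brokerage 311.25 + duty 1973.28 + delivery 1467.83 = 12181.08

Seller: AUD 397574.83; buyer: AUD 12181.08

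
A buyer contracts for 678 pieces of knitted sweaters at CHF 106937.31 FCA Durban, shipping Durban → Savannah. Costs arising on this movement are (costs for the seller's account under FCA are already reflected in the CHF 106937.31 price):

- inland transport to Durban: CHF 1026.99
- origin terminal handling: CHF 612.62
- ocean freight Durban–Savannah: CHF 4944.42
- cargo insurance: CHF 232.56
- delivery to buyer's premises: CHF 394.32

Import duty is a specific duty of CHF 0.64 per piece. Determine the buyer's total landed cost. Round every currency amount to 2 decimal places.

FCA: the seller delivers export-cleared goods to the carrier; the buyer bears costs from that point.
Already in the invoice (seller's account under FCA): inland to port — exclude.
CIF value = FCA price + origin terminal + freight + insurance = 106937.31 + 612.62 + 4944.42 + 232.56 = 112726.91
Import duty = 678 × 0.64 = 433.92
Buyer bears: origin terminal 612.62 + freight 4944.42 + insurance 232.56 + delivery 394.32 + duty 433.92 = 6617.84
Landed cost = invoice 106937.31 + 6617.84 = 113555.15

Total landed cost: CHF 113555.15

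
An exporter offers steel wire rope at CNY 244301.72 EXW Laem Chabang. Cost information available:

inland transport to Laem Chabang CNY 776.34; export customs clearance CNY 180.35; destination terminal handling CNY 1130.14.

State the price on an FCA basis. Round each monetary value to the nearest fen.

Not relevant to the conversion: destination terminal — on the buyer under both terms; not part of either seller's price.
From EXW to FCA, the seller additionally bears: inland to port, export clearance.
FCA price = 244301.72 + 776.34 + 180.35 = 245258.41

FCA price: CNY 245258.41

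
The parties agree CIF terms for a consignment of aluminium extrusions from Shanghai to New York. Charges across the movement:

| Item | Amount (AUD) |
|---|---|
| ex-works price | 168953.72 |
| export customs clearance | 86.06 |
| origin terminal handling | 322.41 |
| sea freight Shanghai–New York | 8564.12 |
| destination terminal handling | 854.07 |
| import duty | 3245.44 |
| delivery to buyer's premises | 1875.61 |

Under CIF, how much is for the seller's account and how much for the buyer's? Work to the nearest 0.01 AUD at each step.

CIF: the seller pays costs through ocean freight and marine insurance to the destination port.
Seller's account: goods 168953.72 + export clearance 86.06 + origin terminal 322.41 + freight 8564.12 = 177926.31
Buyer's account: destination terminal 854.07 + duty 3245.44 + delivery 1875.61 = 5975.12

Seller: AUD 177926.31; buyer: AUD 5975.12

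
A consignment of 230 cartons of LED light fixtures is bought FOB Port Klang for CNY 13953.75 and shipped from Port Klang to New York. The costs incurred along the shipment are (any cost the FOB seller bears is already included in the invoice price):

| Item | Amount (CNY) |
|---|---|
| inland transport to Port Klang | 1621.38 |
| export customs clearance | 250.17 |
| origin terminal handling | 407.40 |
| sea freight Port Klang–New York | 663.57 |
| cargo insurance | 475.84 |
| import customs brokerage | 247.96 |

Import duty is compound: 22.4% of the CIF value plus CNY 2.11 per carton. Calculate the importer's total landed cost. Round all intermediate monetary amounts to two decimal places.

Total landed cost: CNY 19207.29

FOB: the seller bears costs until goods are on board at the origin port; the buyer bears freight, insurance and all costs thereafter.
Already in the invoice (seller's account under FOB): inland to port, export clearance, origin terminal — exclude.
CIF value = FOB price + freight + insurance = 13953.75 + 663.57 + 475.84 = 15093.16
Ad valorem component: 15093.16 × 22.4% = 3380.87
Specific component: 230 × 2.11 = 485.30
Import duty = 3380.87 + 485.30 = 3866.17
Buyer bears: freight 663.57 + insurance 475.84 + brokerage 247.96 + duty 3866.17 = 5253.54
Landed cost = invoice 13953.75 + 5253.54 = 19207.29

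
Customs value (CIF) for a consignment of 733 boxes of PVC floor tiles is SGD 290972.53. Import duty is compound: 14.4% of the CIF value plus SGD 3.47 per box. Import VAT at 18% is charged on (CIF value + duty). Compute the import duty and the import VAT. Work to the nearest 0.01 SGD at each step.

Ad valorem component: 290972.53 × 14.4% = 41900.04
Specific component: 733 × 3.47 = 2543.51
Import duty = 41900.04 + 2543.51 = 44443.55
VAT base = CIF + duty = 290972.53 + 44443.55 = 335416.08
Import VAT = 335416.08 × 18% = 60374.89

Import duty: SGD 44443.55; import VAT: SGD 60374.89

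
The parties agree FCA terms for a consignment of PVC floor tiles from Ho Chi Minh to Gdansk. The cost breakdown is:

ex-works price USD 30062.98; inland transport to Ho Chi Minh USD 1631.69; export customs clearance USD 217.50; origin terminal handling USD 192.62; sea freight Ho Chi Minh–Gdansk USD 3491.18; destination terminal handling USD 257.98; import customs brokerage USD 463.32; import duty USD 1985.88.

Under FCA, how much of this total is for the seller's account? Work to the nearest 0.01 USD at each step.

FCA: the seller delivers export-cleared goods to the carrier; the buyer bears costs from that point.
Seller's account: goods 30062.98 + inland to port 1631.69 + export clearance 217.50 = 31912.17
Buyer's account: origin terminal 192.62 + freight 3491.18 + destination terminal 257.98 + brokerage 463.32 + duty 1985.88 = 6390.98

Seller's account: USD 31912.17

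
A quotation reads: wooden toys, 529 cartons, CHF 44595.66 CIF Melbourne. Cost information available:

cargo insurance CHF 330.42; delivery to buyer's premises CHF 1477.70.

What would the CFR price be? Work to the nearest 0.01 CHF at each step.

CFR price: CHF 44265.24

Not relevant to the conversion: delivery — on the buyer under both terms; not part of either seller's price.
From CIF to CFR, the seller no longer bears: insurance.
CFR price = 44595.66 − 330.42 = 44265.24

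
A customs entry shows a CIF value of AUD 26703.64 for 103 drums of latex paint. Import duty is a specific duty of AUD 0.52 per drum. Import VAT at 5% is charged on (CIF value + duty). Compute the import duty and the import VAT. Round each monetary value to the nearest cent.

Import duty: AUD 53.56; import VAT: AUD 1337.86

Import duty = 103 × 0.52 = 53.56
VAT base = CIF + duty = 26703.64 + 53.56 = 26757.20
Import VAT = 26757.20 × 5% = 1337.86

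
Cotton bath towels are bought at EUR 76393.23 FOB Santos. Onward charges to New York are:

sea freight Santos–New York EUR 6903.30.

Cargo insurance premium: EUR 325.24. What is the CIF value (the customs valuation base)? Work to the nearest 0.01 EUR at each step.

CIF value: EUR 83621.77

CIF = FOB price + freight + insurance
CIF = 76393.23 + 6903.30 + 325.24 = 83621.77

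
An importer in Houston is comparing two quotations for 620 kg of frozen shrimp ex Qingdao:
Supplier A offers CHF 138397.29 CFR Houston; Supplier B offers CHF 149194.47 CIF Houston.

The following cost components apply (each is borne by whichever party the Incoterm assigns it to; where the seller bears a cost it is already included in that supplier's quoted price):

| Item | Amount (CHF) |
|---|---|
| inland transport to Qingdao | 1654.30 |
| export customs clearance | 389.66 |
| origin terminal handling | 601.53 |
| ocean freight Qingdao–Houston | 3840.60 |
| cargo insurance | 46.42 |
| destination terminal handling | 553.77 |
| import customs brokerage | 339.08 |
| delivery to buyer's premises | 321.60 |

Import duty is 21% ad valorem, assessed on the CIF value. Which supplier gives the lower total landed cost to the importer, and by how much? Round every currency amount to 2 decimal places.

Supplier A is cheaper by CHF 13008.42

Supplier A (CFR):
CIF value = CFR price + insurance = 138397.29 + 46.42 = 138443.71
Import duty = 138443.71 × 21% = 29073.18
Buyer bears (A): 46.42 + 553.77 + 339.08 + 321.60 = 1260.87
Landed cost (A) = invoice 138397.29 + 1260.87 + duty 29073.18 = 168731.34
Supplier B (CIF):
The CIF price already equals the CIF value: 149194.47
Import duty = 149194.47 × 21% = 31330.84
Buyer bears (B): 553.77 + 339.08 + 321.60 = 1214.45
Landed cost (B) = invoice 149194.47 + 1214.45 + duty 31330.84 = 181739.76
Difference = |168731.34 − 181739.76| = 13008.42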